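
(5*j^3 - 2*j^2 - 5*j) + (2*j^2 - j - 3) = 5*j^3 - 6*j - 3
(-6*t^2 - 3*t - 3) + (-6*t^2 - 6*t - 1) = -12*t^2 - 9*t - 4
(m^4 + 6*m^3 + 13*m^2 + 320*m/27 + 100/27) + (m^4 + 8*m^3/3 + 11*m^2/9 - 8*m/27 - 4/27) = 2*m^4 + 26*m^3/3 + 128*m^2/9 + 104*m/9 + 32/9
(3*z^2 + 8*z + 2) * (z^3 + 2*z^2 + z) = 3*z^5 + 14*z^4 + 21*z^3 + 12*z^2 + 2*z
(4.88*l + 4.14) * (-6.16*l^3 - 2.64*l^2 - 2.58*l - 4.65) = -30.0608*l^4 - 38.3856*l^3 - 23.52*l^2 - 33.3732*l - 19.251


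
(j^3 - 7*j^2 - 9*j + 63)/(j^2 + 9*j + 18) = (j^2 - 10*j + 21)/(j + 6)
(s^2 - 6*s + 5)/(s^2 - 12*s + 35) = (s - 1)/(s - 7)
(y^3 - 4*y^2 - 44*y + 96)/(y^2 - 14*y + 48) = (y^2 + 4*y - 12)/(y - 6)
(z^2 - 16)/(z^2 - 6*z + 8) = (z + 4)/(z - 2)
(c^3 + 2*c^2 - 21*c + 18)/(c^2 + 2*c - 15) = (c^2 + 5*c - 6)/(c + 5)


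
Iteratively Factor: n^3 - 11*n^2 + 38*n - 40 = (n - 5)*(n^2 - 6*n + 8) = (n - 5)*(n - 2)*(n - 4)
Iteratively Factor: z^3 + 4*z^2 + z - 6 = (z + 2)*(z^2 + 2*z - 3) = (z + 2)*(z + 3)*(z - 1)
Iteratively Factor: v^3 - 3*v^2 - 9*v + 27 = (v - 3)*(v^2 - 9) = (v - 3)^2*(v + 3)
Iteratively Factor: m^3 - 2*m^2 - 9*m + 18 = (m - 3)*(m^2 + m - 6) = (m - 3)*(m + 3)*(m - 2)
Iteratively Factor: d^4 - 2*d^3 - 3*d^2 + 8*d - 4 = (d - 2)*(d^3 - 3*d + 2) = (d - 2)*(d - 1)*(d^2 + d - 2) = (d - 2)*(d - 1)^2*(d + 2)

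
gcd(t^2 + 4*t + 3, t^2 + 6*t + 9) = t + 3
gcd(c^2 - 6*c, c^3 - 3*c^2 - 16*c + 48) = 1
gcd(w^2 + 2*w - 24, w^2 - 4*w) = w - 4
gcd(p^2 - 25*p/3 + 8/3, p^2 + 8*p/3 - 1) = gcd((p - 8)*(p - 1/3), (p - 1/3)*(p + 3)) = p - 1/3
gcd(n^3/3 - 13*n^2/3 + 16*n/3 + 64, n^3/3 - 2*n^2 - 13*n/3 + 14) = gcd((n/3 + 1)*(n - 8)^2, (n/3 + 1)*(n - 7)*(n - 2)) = n + 3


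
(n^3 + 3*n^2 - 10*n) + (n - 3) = n^3 + 3*n^2 - 9*n - 3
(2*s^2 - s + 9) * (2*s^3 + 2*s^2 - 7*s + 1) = 4*s^5 + 2*s^4 + 2*s^3 + 27*s^2 - 64*s + 9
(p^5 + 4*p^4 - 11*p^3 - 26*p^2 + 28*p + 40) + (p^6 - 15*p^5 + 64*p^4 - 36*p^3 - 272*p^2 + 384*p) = p^6 - 14*p^5 + 68*p^4 - 47*p^3 - 298*p^2 + 412*p + 40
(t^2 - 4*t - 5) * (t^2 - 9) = t^4 - 4*t^3 - 14*t^2 + 36*t + 45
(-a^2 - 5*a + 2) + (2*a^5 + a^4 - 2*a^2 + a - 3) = 2*a^5 + a^4 - 3*a^2 - 4*a - 1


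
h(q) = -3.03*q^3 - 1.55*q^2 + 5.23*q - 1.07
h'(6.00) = -340.61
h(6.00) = -679.97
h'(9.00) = -758.96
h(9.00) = -2288.42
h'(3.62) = -125.11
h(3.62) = -146.19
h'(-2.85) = -59.77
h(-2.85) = 41.58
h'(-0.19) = 5.49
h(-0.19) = -2.10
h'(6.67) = -419.85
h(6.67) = -934.27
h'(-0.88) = 0.92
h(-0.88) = -4.81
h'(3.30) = -103.99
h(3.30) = -109.58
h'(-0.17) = 5.49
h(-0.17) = -1.99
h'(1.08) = -8.72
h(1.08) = -1.05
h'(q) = -9.09*q^2 - 3.1*q + 5.23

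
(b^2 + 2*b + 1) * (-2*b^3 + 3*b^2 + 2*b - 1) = -2*b^5 - b^4 + 6*b^3 + 6*b^2 - 1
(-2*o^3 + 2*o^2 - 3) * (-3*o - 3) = 6*o^4 - 6*o^2 + 9*o + 9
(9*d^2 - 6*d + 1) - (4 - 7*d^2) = 16*d^2 - 6*d - 3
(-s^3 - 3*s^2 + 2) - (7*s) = -s^3 - 3*s^2 - 7*s + 2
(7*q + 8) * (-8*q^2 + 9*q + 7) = -56*q^3 - q^2 + 121*q + 56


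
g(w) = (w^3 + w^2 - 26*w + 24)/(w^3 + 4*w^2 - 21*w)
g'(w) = (-3*w^2 - 8*w + 21)*(w^3 + w^2 - 26*w + 24)/(w^3 + 4*w^2 - 21*w)^2 + (3*w^2 + 2*w - 26)/(w^3 + 4*w^2 - 21*w)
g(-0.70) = 2.60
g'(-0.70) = 2.41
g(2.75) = 2.86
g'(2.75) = 9.76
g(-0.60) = 2.88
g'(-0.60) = 3.25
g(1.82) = 0.74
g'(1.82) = 0.79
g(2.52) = 1.66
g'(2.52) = 2.80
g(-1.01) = 2.07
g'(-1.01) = 1.19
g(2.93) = 9.05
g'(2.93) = 122.59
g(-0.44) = 3.58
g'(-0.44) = 5.98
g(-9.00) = 1.81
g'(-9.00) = 0.33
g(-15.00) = 1.27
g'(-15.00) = 0.03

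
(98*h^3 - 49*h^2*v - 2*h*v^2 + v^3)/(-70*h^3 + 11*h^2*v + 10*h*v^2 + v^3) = (-7*h + v)/(5*h + v)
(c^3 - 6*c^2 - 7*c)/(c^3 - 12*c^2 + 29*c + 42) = c/(c - 6)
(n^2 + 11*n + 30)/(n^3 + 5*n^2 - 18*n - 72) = (n + 5)/(n^2 - n - 12)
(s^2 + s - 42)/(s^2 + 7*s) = (s - 6)/s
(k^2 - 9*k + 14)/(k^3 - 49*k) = (k - 2)/(k*(k + 7))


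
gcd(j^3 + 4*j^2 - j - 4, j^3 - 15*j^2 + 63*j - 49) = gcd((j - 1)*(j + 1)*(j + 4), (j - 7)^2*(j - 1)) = j - 1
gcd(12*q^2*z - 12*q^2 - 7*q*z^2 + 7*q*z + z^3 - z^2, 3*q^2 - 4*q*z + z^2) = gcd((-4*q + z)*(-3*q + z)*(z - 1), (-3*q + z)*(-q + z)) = -3*q + z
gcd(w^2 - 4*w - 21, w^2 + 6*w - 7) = 1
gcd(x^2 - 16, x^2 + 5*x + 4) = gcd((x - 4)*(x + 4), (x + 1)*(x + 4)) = x + 4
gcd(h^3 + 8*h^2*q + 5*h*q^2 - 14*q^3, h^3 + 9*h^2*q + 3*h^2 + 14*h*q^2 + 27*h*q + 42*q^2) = h^2 + 9*h*q + 14*q^2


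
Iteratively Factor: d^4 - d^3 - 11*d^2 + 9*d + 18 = (d + 1)*(d^3 - 2*d^2 - 9*d + 18) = (d - 2)*(d + 1)*(d^2 - 9) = (d - 2)*(d + 1)*(d + 3)*(d - 3)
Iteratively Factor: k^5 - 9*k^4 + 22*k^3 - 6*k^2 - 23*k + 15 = (k + 1)*(k^4 - 10*k^3 + 32*k^2 - 38*k + 15) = (k - 5)*(k + 1)*(k^3 - 5*k^2 + 7*k - 3) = (k - 5)*(k - 3)*(k + 1)*(k^2 - 2*k + 1) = (k - 5)*(k - 3)*(k - 1)*(k + 1)*(k - 1)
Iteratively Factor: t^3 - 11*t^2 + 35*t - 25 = (t - 5)*(t^2 - 6*t + 5) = (t - 5)^2*(t - 1)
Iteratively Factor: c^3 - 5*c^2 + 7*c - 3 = (c - 3)*(c^2 - 2*c + 1) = (c - 3)*(c - 1)*(c - 1)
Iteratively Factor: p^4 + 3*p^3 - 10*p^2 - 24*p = (p + 4)*(p^3 - p^2 - 6*p) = p*(p + 4)*(p^2 - p - 6) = p*(p + 2)*(p + 4)*(p - 3)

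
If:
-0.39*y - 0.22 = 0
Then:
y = -0.56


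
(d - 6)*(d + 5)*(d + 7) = d^3 + 6*d^2 - 37*d - 210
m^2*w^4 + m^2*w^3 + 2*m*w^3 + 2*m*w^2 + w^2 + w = w*(w + 1)*(m*w + 1)^2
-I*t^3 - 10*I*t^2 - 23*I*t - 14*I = (t + 2)*(t + 7)*(-I*t - I)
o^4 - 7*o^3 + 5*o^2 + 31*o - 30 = (o - 5)*(o - 3)*(o - 1)*(o + 2)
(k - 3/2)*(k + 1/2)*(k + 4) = k^3 + 3*k^2 - 19*k/4 - 3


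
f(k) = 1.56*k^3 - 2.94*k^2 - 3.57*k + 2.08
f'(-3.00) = 56.19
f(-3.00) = -55.79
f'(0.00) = -3.57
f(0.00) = 2.08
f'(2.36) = 8.62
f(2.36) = -2.21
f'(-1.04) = 7.61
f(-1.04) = 0.86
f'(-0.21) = -2.13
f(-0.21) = 2.69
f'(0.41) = -5.19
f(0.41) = 0.23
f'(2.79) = 16.45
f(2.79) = 3.11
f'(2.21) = 6.29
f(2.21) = -3.33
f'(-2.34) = 35.82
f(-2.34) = -25.65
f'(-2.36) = 36.37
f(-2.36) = -26.37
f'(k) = 4.68*k^2 - 5.88*k - 3.57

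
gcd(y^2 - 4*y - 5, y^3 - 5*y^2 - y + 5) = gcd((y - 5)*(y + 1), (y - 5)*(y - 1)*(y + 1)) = y^2 - 4*y - 5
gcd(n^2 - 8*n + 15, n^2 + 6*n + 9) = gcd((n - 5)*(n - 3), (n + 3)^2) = 1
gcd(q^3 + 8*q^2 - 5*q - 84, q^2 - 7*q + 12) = q - 3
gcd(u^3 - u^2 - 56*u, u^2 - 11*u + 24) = u - 8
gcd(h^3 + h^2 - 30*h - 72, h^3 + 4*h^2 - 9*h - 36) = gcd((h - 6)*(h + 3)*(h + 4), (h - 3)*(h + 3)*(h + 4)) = h^2 + 7*h + 12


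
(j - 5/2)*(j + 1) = j^2 - 3*j/2 - 5/2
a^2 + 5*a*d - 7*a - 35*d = (a - 7)*(a + 5*d)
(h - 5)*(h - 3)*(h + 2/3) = h^3 - 22*h^2/3 + 29*h/3 + 10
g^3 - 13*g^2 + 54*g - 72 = (g - 6)*(g - 4)*(g - 3)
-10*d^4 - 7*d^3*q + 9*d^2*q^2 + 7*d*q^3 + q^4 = (-d + q)*(d + q)*(2*d + q)*(5*d + q)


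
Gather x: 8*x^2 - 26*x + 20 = 8*x^2 - 26*x + 20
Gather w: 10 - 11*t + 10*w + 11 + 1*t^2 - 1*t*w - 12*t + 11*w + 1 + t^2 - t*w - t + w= 2*t^2 - 24*t + w*(22 - 2*t) + 22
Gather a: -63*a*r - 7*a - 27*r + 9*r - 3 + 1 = a*(-63*r - 7) - 18*r - 2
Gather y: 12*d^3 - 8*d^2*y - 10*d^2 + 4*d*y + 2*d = 12*d^3 - 10*d^2 + 2*d + y*(-8*d^2 + 4*d)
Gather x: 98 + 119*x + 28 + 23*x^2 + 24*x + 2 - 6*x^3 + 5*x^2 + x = -6*x^3 + 28*x^2 + 144*x + 128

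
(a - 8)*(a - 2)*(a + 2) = a^3 - 8*a^2 - 4*a + 32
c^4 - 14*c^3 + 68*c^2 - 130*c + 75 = (c - 5)^2*(c - 3)*(c - 1)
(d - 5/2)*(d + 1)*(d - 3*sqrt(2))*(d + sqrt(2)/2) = d^4 - 5*sqrt(2)*d^3/2 - 3*d^3/2 - 11*d^2/2 + 15*sqrt(2)*d^2/4 + 9*d/2 + 25*sqrt(2)*d/4 + 15/2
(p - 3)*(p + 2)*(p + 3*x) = p^3 + 3*p^2*x - p^2 - 3*p*x - 6*p - 18*x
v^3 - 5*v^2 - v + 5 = (v - 5)*(v - 1)*(v + 1)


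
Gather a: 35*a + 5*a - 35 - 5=40*a - 40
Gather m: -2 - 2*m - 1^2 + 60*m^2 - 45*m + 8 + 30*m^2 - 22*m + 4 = 90*m^2 - 69*m + 9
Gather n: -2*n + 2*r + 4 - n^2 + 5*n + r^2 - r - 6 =-n^2 + 3*n + r^2 + r - 2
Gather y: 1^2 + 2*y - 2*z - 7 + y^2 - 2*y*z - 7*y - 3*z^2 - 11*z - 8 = y^2 + y*(-2*z - 5) - 3*z^2 - 13*z - 14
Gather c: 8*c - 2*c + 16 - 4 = 6*c + 12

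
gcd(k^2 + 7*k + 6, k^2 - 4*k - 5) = k + 1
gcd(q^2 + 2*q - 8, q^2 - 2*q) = q - 2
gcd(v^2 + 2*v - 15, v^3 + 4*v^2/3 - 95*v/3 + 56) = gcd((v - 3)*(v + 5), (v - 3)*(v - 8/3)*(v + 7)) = v - 3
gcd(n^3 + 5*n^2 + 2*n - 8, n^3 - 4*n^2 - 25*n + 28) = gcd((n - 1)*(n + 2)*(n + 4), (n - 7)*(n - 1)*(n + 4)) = n^2 + 3*n - 4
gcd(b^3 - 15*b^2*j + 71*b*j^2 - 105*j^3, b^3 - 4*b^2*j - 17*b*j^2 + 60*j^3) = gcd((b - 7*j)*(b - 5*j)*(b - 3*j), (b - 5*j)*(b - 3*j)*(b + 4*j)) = b^2 - 8*b*j + 15*j^2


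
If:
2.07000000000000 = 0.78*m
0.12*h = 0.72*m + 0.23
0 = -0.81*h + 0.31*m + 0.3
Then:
No Solution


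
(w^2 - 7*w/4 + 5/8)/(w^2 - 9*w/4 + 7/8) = (4*w - 5)/(4*w - 7)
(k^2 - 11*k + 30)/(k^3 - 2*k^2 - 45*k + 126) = (k - 5)/(k^2 + 4*k - 21)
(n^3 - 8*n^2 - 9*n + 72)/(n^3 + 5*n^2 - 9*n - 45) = (n - 8)/(n + 5)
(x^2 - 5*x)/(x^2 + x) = (x - 5)/(x + 1)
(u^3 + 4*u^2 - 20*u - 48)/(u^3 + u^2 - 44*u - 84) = (u - 4)/(u - 7)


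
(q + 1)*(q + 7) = q^2 + 8*q + 7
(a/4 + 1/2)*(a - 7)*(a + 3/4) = a^3/4 - 17*a^2/16 - 71*a/16 - 21/8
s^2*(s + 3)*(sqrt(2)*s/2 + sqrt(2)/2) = sqrt(2)*s^4/2 + 2*sqrt(2)*s^3 + 3*sqrt(2)*s^2/2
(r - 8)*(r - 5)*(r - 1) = r^3 - 14*r^2 + 53*r - 40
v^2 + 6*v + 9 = (v + 3)^2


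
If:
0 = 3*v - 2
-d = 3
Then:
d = -3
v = 2/3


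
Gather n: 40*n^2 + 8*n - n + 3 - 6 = 40*n^2 + 7*n - 3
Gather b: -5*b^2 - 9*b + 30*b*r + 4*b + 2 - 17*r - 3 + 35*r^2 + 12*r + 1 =-5*b^2 + b*(30*r - 5) + 35*r^2 - 5*r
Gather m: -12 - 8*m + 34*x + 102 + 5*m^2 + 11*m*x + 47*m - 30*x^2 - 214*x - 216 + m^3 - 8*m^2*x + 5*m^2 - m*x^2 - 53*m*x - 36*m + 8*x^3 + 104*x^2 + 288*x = m^3 + m^2*(10 - 8*x) + m*(-x^2 - 42*x + 3) + 8*x^3 + 74*x^2 + 108*x - 126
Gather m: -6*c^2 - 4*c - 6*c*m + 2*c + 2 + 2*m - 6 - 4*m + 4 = -6*c^2 - 2*c + m*(-6*c - 2)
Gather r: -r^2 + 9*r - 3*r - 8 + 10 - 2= -r^2 + 6*r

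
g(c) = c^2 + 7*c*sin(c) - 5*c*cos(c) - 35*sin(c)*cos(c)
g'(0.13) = -36.63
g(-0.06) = 2.42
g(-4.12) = -2.24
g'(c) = 5*c*sin(c) + 7*c*cos(c) + 2*c + 35*sin(c)^2 + 7*sin(c) - 35*cos(c)^2 - 5*cos(c)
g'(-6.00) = -93.09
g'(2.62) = -13.93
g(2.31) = 42.49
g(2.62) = 42.48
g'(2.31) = 14.03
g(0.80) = -15.62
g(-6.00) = 43.68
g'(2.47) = -0.54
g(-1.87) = 3.39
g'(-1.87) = 32.76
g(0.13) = -5.01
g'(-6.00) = -93.09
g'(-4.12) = 12.55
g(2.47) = 43.58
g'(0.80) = 10.93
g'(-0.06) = -40.68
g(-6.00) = 43.68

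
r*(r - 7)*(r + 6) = r^3 - r^2 - 42*r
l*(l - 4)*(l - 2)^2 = l^4 - 8*l^3 + 20*l^2 - 16*l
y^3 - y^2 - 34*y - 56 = (y - 7)*(y + 2)*(y + 4)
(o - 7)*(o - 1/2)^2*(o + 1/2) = o^4 - 15*o^3/2 + 13*o^2/4 + 15*o/8 - 7/8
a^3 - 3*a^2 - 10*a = a*(a - 5)*(a + 2)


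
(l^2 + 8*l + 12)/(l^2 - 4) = (l + 6)/(l - 2)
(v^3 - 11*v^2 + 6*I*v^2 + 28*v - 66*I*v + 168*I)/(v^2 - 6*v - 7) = (v^2 + v*(-4 + 6*I) - 24*I)/(v + 1)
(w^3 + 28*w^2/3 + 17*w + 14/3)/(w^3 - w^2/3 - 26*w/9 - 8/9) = 3*(w^2 + 9*w + 14)/(3*w^2 - 2*w - 8)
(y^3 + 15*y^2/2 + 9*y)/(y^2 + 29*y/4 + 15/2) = 2*y*(2*y + 3)/(4*y + 5)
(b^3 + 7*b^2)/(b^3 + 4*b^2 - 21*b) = b/(b - 3)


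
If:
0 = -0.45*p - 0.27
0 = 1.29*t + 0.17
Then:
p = -0.60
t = -0.13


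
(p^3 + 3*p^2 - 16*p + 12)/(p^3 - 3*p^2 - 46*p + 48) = (p - 2)/(p - 8)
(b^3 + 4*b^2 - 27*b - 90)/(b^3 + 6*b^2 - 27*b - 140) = (b^2 + 9*b + 18)/(b^2 + 11*b + 28)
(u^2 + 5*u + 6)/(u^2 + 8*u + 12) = (u + 3)/(u + 6)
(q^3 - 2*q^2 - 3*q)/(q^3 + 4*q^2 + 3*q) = (q - 3)/(q + 3)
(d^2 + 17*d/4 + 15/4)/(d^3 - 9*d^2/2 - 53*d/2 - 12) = (4*d + 5)/(2*(2*d^2 - 15*d - 8))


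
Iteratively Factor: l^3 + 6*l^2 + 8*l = (l + 2)*(l^2 + 4*l) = (l + 2)*(l + 4)*(l)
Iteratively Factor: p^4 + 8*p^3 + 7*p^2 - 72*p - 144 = (p + 4)*(p^3 + 4*p^2 - 9*p - 36) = (p + 4)^2*(p^2 - 9) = (p - 3)*(p + 4)^2*(p + 3)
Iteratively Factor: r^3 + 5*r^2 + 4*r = (r)*(r^2 + 5*r + 4) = r*(r + 1)*(r + 4)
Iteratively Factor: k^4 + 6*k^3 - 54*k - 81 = (k + 3)*(k^3 + 3*k^2 - 9*k - 27) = (k - 3)*(k + 3)*(k^2 + 6*k + 9) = (k - 3)*(k + 3)^2*(k + 3)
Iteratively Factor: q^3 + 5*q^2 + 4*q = (q + 1)*(q^2 + 4*q) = q*(q + 1)*(q + 4)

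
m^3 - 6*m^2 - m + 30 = (m - 5)*(m - 3)*(m + 2)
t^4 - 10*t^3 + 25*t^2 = t^2*(t - 5)^2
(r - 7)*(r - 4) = r^2 - 11*r + 28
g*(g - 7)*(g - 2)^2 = g^4 - 11*g^3 + 32*g^2 - 28*g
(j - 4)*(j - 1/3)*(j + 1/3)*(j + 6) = j^4 + 2*j^3 - 217*j^2/9 - 2*j/9 + 8/3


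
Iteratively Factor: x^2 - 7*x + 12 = (x - 4)*(x - 3)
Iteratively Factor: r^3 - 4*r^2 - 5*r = (r)*(r^2 - 4*r - 5) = r*(r - 5)*(r + 1)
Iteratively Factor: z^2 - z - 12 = (z + 3)*(z - 4)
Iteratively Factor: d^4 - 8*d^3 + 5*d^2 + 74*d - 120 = (d - 5)*(d^3 - 3*d^2 - 10*d + 24) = (d - 5)*(d - 2)*(d^2 - d - 12) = (d - 5)*(d - 4)*(d - 2)*(d + 3)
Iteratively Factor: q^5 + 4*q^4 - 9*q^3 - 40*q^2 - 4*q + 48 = (q + 2)*(q^4 + 2*q^3 - 13*q^2 - 14*q + 24) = (q + 2)*(q + 4)*(q^3 - 2*q^2 - 5*q + 6) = (q - 3)*(q + 2)*(q + 4)*(q^2 + q - 2) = (q - 3)*(q - 1)*(q + 2)*(q + 4)*(q + 2)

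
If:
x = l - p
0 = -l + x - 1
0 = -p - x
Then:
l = 0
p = -1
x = 1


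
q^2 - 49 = (q - 7)*(q + 7)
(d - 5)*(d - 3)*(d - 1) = d^3 - 9*d^2 + 23*d - 15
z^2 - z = z*(z - 1)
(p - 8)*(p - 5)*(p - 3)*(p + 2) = p^4 - 14*p^3 + 47*p^2 + 38*p - 240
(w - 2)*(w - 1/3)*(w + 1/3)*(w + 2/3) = w^4 - 4*w^3/3 - 13*w^2/9 + 4*w/27 + 4/27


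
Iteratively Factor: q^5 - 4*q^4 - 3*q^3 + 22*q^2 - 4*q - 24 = (q - 2)*(q^4 - 2*q^3 - 7*q^2 + 8*q + 12) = (q - 2)*(q + 1)*(q^3 - 3*q^2 - 4*q + 12) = (q - 2)^2*(q + 1)*(q^2 - q - 6) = (q - 2)^2*(q + 1)*(q + 2)*(q - 3)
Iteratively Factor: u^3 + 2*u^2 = (u)*(u^2 + 2*u) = u*(u + 2)*(u)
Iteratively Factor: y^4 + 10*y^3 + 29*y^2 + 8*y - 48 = (y + 3)*(y^3 + 7*y^2 + 8*y - 16) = (y - 1)*(y + 3)*(y^2 + 8*y + 16) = (y - 1)*(y + 3)*(y + 4)*(y + 4)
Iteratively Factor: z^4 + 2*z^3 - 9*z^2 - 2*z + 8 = (z + 1)*(z^3 + z^2 - 10*z + 8) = (z - 2)*(z + 1)*(z^2 + 3*z - 4) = (z - 2)*(z + 1)*(z + 4)*(z - 1)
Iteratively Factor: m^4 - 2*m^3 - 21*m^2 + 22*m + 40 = (m - 2)*(m^3 - 21*m - 20) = (m - 2)*(m + 1)*(m^2 - m - 20) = (m - 2)*(m + 1)*(m + 4)*(m - 5)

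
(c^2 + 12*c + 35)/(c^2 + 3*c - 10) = (c + 7)/(c - 2)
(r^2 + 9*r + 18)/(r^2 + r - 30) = (r + 3)/(r - 5)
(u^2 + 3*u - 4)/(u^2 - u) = (u + 4)/u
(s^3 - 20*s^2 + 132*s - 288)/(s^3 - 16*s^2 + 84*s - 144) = (s - 8)/(s - 4)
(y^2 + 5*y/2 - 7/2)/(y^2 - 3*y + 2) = (y + 7/2)/(y - 2)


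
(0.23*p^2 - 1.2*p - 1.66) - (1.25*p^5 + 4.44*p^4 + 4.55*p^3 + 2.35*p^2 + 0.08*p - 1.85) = -1.25*p^5 - 4.44*p^4 - 4.55*p^3 - 2.12*p^2 - 1.28*p + 0.19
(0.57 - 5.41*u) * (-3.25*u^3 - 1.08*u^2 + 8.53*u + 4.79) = 17.5825*u^4 + 3.9903*u^3 - 46.7629*u^2 - 21.0518*u + 2.7303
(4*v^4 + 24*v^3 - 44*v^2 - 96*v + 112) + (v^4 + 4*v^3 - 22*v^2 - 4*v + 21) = 5*v^4 + 28*v^3 - 66*v^2 - 100*v + 133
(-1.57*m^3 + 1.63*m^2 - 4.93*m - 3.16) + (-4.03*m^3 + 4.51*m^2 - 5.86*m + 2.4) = -5.6*m^3 + 6.14*m^2 - 10.79*m - 0.76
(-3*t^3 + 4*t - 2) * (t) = -3*t^4 + 4*t^2 - 2*t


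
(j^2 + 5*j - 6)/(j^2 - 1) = (j + 6)/(j + 1)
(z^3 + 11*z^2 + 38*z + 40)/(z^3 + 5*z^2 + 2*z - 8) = (z + 5)/(z - 1)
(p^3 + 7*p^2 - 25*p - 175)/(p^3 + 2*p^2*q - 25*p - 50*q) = (p + 7)/(p + 2*q)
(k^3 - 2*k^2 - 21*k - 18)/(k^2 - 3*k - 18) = k + 1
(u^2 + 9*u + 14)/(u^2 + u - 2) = (u + 7)/(u - 1)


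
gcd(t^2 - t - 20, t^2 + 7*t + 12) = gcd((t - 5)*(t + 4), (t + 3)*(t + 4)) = t + 4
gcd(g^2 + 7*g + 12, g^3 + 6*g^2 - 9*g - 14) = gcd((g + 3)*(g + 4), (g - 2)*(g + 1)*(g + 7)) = 1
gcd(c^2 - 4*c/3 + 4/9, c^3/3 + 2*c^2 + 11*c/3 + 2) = 1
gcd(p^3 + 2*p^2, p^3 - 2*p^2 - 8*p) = p^2 + 2*p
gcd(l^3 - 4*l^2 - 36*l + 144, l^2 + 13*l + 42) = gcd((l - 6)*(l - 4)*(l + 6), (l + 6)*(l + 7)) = l + 6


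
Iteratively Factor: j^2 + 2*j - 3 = (j - 1)*(j + 3)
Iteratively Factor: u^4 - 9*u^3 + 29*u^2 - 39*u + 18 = (u - 3)*(u^3 - 6*u^2 + 11*u - 6) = (u - 3)*(u - 1)*(u^2 - 5*u + 6) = (u - 3)^2*(u - 1)*(u - 2)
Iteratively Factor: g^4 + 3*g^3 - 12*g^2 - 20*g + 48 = (g - 2)*(g^3 + 5*g^2 - 2*g - 24) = (g - 2)^2*(g^2 + 7*g + 12) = (g - 2)^2*(g + 3)*(g + 4)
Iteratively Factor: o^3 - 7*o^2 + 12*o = (o - 3)*(o^2 - 4*o) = o*(o - 3)*(o - 4)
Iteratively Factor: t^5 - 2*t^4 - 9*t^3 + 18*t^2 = (t + 3)*(t^4 - 5*t^3 + 6*t^2) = (t - 2)*(t + 3)*(t^3 - 3*t^2) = (t - 3)*(t - 2)*(t + 3)*(t^2) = t*(t - 3)*(t - 2)*(t + 3)*(t)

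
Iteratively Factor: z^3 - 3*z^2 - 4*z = (z - 4)*(z^2 + z) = z*(z - 4)*(z + 1)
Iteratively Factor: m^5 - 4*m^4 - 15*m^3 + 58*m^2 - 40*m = (m - 2)*(m^4 - 2*m^3 - 19*m^2 + 20*m) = m*(m - 2)*(m^3 - 2*m^2 - 19*m + 20) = m*(m - 2)*(m - 1)*(m^2 - m - 20) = m*(m - 5)*(m - 2)*(m - 1)*(m + 4)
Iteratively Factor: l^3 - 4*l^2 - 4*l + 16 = (l - 2)*(l^2 - 2*l - 8) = (l - 2)*(l + 2)*(l - 4)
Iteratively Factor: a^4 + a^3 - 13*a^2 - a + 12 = (a + 4)*(a^3 - 3*a^2 - a + 3) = (a + 1)*(a + 4)*(a^2 - 4*a + 3) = (a - 1)*(a + 1)*(a + 4)*(a - 3)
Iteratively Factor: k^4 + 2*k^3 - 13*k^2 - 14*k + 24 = (k - 3)*(k^3 + 5*k^2 + 2*k - 8) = (k - 3)*(k + 4)*(k^2 + k - 2) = (k - 3)*(k + 2)*(k + 4)*(k - 1)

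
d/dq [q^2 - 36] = 2*q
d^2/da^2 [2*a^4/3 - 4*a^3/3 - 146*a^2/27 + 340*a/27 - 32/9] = 8*a^2 - 8*a - 292/27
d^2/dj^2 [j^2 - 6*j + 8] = 2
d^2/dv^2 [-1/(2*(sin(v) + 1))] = (sin(v) - 2)/(2*(sin(v) + 1)^2)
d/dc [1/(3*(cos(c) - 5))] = sin(c)/(3*(cos(c) - 5)^2)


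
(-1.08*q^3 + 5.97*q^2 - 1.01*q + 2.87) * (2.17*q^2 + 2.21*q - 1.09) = -2.3436*q^5 + 10.5681*q^4 + 12.1792*q^3 - 2.5115*q^2 + 7.4436*q - 3.1283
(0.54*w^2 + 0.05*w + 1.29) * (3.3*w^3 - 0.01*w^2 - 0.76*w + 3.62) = 1.782*w^5 + 0.1596*w^4 + 3.8461*w^3 + 1.9039*w^2 - 0.7994*w + 4.6698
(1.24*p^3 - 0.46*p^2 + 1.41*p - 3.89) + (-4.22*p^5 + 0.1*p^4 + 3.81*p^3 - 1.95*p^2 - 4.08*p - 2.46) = -4.22*p^5 + 0.1*p^4 + 5.05*p^3 - 2.41*p^2 - 2.67*p - 6.35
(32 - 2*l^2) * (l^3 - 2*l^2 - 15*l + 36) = -2*l^5 + 4*l^4 + 62*l^3 - 136*l^2 - 480*l + 1152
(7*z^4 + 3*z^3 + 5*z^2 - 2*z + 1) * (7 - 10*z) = -70*z^5 + 19*z^4 - 29*z^3 + 55*z^2 - 24*z + 7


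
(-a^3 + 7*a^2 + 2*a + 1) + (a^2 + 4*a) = -a^3 + 8*a^2 + 6*a + 1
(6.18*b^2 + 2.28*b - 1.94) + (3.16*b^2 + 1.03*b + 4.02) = 9.34*b^2 + 3.31*b + 2.08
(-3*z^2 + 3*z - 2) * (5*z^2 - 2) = -15*z^4 + 15*z^3 - 4*z^2 - 6*z + 4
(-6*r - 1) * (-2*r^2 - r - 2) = 12*r^3 + 8*r^2 + 13*r + 2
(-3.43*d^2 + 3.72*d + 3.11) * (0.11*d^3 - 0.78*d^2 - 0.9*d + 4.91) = -0.3773*d^5 + 3.0846*d^4 + 0.5275*d^3 - 22.6151*d^2 + 15.4662*d + 15.2701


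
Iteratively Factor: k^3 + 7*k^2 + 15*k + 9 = (k + 1)*(k^2 + 6*k + 9) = (k + 1)*(k + 3)*(k + 3)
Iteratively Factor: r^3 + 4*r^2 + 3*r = (r + 1)*(r^2 + 3*r) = r*(r + 1)*(r + 3)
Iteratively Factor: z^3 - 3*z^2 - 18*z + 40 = (z - 5)*(z^2 + 2*z - 8) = (z - 5)*(z + 4)*(z - 2)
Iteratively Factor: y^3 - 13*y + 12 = (y + 4)*(y^2 - 4*y + 3) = (y - 3)*(y + 4)*(y - 1)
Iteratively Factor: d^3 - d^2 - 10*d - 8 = (d + 1)*(d^2 - 2*d - 8) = (d - 4)*(d + 1)*(d + 2)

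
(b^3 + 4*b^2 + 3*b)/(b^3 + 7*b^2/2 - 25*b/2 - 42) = 2*b*(b + 1)/(2*b^2 + b - 28)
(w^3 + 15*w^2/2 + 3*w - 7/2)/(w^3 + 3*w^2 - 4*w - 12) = (2*w^3 + 15*w^2 + 6*w - 7)/(2*(w^3 + 3*w^2 - 4*w - 12))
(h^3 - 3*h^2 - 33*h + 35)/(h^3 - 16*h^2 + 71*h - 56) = (h + 5)/(h - 8)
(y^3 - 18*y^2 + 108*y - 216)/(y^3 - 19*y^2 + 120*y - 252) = (y - 6)/(y - 7)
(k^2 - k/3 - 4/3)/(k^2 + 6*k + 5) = (k - 4/3)/(k + 5)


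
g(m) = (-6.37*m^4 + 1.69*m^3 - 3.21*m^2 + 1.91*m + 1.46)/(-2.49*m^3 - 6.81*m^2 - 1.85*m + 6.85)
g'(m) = (7.47*m^2 + 13.62*m + 1.85)*(-6.37*m^4 + 1.69*m^3 - 3.21*m^2 + 1.91*m + 1.46)/(-2.49*m^3 - 6.81*m^2 - 1.85*m + 6.85)^2 + (-25.48*m^3 + 5.07*m^2 - 6.42*m + 1.91)/(-2.49*m^3 - 6.81*m^2 - 1.85*m + 6.85) = (15.8613*m^6 + 86.7594*m^5 + 15.8517*m^4 - 171.2792*m^3 + 64.5813*m^2 - 24.0918*m + 15.7845)/(6.2001*m^6 + 33.9138*m^5 + 55.5891*m^4 - 8.916*m^3 - 89.8745*m^2 - 25.345*m + 46.9225)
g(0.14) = 0.26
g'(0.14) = 0.32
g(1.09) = 1.09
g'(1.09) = 0.64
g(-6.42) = -28.75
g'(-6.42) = 1.52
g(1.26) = 1.23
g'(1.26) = 0.98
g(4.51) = 6.88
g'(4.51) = 2.12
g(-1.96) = -39.61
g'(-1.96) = 23.91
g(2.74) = 3.40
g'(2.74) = 1.77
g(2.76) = 3.43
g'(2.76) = 1.78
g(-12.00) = -40.43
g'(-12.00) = 2.35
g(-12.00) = -40.43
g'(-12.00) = 2.35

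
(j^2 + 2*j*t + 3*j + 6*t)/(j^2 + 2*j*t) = (j + 3)/j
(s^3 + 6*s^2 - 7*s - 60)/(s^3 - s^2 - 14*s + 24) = (s + 5)/(s - 2)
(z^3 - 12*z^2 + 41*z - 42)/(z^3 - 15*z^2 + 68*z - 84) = (z - 3)/(z - 6)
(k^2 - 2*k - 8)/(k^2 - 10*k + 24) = (k + 2)/(k - 6)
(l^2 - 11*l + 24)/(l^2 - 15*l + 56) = (l - 3)/(l - 7)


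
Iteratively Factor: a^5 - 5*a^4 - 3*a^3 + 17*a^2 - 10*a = (a - 1)*(a^4 - 4*a^3 - 7*a^2 + 10*a) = a*(a - 1)*(a^3 - 4*a^2 - 7*a + 10) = a*(a - 1)*(a + 2)*(a^2 - 6*a + 5) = a*(a - 1)^2*(a + 2)*(a - 5)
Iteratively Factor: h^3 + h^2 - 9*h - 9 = (h - 3)*(h^2 + 4*h + 3) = (h - 3)*(h + 3)*(h + 1)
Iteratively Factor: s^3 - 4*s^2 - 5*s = (s + 1)*(s^2 - 5*s) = s*(s + 1)*(s - 5)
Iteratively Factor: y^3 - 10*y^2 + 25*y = (y)*(y^2 - 10*y + 25) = y*(y - 5)*(y - 5)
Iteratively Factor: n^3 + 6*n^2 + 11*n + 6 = (n + 1)*(n^2 + 5*n + 6) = (n + 1)*(n + 3)*(n + 2)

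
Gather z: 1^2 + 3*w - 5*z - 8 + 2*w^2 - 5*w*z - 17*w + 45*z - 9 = 2*w^2 - 14*w + z*(40 - 5*w) - 16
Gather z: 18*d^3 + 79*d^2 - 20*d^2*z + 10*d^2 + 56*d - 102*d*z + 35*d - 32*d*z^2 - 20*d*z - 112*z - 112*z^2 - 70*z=18*d^3 + 89*d^2 + 91*d + z^2*(-32*d - 112) + z*(-20*d^2 - 122*d - 182)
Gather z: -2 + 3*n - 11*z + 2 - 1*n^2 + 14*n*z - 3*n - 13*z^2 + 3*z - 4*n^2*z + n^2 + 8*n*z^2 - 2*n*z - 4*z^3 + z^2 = -4*z^3 + z^2*(8*n - 12) + z*(-4*n^2 + 12*n - 8)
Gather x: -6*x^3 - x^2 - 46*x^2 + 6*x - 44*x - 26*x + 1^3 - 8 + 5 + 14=-6*x^3 - 47*x^2 - 64*x + 12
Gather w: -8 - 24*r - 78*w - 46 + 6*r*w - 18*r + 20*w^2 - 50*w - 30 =-42*r + 20*w^2 + w*(6*r - 128) - 84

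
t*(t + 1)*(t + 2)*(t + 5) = t^4 + 8*t^3 + 17*t^2 + 10*t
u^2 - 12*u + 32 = (u - 8)*(u - 4)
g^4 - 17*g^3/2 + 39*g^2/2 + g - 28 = (g - 4)*(g - 7/2)*(g - 2)*(g + 1)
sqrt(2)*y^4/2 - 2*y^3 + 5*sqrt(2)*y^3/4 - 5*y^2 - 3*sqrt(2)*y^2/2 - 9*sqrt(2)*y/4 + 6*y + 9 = (y - 3/2)*(y + 3)*(y - 2*sqrt(2))*(sqrt(2)*y/2 + sqrt(2)/2)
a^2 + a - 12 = (a - 3)*(a + 4)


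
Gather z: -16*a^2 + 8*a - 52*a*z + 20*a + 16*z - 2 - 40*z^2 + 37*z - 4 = -16*a^2 + 28*a - 40*z^2 + z*(53 - 52*a) - 6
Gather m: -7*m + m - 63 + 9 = -6*m - 54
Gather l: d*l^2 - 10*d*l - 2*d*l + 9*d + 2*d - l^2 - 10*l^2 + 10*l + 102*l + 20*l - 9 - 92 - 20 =11*d + l^2*(d - 11) + l*(132 - 12*d) - 121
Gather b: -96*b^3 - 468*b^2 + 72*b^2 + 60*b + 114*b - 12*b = -96*b^3 - 396*b^2 + 162*b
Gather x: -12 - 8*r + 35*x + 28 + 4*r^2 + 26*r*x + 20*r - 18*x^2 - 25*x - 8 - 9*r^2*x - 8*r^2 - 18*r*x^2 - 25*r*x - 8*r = -4*r^2 + 4*r + x^2*(-18*r - 18) + x*(-9*r^2 + r + 10) + 8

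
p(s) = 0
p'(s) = 0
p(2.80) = 0.00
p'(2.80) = 0.00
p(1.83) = 0.00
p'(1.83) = 0.00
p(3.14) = 0.00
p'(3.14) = 0.00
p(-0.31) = 0.00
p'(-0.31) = 0.00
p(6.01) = 0.00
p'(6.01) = 0.00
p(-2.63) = 0.00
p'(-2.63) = 0.00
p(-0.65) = 0.00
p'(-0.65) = 0.00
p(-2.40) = 0.00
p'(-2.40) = 0.00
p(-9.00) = 0.00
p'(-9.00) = 0.00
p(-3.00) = 0.00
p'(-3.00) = 0.00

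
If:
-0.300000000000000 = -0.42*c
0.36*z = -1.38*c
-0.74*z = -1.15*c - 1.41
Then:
No Solution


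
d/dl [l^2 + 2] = 2*l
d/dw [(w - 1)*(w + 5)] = 2*w + 4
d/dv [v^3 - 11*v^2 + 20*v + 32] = 3*v^2 - 22*v + 20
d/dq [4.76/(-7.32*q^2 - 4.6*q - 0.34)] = (69.6864*q + 21.896)/(7.32*q^2 + 4.6*q + 0.34)^2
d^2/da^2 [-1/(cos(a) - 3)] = (cos(a)^2 + 3*cos(a) - 2)/(cos(a) - 3)^3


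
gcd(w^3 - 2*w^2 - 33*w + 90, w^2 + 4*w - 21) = w - 3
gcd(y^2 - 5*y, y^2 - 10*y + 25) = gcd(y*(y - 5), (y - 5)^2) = y - 5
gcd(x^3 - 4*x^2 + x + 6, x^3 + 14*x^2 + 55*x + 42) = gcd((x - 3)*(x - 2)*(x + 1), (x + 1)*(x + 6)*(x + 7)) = x + 1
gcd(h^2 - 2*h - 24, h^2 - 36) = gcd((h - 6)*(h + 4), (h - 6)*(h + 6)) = h - 6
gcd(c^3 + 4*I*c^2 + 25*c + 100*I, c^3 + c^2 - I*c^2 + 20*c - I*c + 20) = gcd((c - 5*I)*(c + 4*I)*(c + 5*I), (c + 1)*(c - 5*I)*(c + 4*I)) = c^2 - I*c + 20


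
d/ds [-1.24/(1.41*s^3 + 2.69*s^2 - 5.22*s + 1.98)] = (5.2452*s^2 + 6.6712*s - 6.4728)/(1.41*s^3 + 2.69*s^2 - 5.22*s + 1.98)^2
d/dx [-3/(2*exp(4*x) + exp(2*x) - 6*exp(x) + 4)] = 6*(4*exp(3*x) + exp(x) - 3)*exp(x)/(2*exp(4*x) + exp(2*x) - 6*exp(x) + 4)^2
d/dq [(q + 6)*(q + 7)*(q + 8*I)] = 3*q^2 + q*(26 + 16*I) + 42 + 104*I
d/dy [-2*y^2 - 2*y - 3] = -4*y - 2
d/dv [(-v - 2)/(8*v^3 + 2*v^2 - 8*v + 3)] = (-8*v^3 - 2*v^2 + 8*v + 4*(v + 2)*(6*v^2 + v - 2) - 3)/(8*v^3 + 2*v^2 - 8*v + 3)^2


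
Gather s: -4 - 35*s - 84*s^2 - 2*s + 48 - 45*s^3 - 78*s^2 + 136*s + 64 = -45*s^3 - 162*s^2 + 99*s + 108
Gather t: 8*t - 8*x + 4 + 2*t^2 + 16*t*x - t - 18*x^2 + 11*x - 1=2*t^2 + t*(16*x + 7) - 18*x^2 + 3*x + 3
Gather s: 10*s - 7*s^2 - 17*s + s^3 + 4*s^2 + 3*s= s^3 - 3*s^2 - 4*s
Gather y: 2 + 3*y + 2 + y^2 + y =y^2 + 4*y + 4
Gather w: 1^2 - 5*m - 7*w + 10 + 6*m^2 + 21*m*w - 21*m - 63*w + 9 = 6*m^2 - 26*m + w*(21*m - 70) + 20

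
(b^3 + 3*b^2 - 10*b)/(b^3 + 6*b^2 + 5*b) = (b - 2)/(b + 1)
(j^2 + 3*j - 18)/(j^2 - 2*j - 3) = (j + 6)/(j + 1)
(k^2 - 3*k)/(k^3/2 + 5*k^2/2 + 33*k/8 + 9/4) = 8*k*(k - 3)/(4*k^3 + 20*k^2 + 33*k + 18)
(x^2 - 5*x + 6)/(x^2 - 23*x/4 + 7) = 4*(x^2 - 5*x + 6)/(4*x^2 - 23*x + 28)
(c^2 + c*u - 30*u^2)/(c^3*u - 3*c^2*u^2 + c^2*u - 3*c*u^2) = (c^2 + c*u - 30*u^2)/(c*u*(c^2 - 3*c*u + c - 3*u))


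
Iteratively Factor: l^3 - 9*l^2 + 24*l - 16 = (l - 1)*(l^2 - 8*l + 16) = (l - 4)*(l - 1)*(l - 4)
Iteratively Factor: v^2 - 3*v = (v - 3)*(v)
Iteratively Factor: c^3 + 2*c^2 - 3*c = (c - 1)*(c^2 + 3*c) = c*(c - 1)*(c + 3)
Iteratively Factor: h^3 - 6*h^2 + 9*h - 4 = (h - 1)*(h^2 - 5*h + 4) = (h - 1)^2*(h - 4)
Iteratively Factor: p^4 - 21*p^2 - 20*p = (p + 4)*(p^3 - 4*p^2 - 5*p) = (p - 5)*(p + 4)*(p^2 + p) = p*(p - 5)*(p + 4)*(p + 1)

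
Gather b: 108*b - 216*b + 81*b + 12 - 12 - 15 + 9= -27*b - 6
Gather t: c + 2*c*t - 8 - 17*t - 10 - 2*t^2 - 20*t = c - 2*t^2 + t*(2*c - 37) - 18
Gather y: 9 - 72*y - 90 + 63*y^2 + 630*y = 63*y^2 + 558*y - 81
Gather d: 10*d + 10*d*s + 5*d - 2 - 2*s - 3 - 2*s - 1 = d*(10*s + 15) - 4*s - 6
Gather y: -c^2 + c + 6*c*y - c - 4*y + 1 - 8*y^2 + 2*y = -c^2 - 8*y^2 + y*(6*c - 2) + 1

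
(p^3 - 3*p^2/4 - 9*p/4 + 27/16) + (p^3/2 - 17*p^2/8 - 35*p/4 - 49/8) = 3*p^3/2 - 23*p^2/8 - 11*p - 71/16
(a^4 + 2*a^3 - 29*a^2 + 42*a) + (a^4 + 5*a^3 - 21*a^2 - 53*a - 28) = 2*a^4 + 7*a^3 - 50*a^2 - 11*a - 28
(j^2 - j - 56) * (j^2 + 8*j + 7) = j^4 + 7*j^3 - 57*j^2 - 455*j - 392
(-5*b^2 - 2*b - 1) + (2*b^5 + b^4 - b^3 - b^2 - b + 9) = 2*b^5 + b^4 - b^3 - 6*b^2 - 3*b + 8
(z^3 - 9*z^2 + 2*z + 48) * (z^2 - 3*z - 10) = z^5 - 12*z^4 + 19*z^3 + 132*z^2 - 164*z - 480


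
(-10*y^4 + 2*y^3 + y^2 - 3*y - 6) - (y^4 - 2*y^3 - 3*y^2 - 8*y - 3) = -11*y^4 + 4*y^3 + 4*y^2 + 5*y - 3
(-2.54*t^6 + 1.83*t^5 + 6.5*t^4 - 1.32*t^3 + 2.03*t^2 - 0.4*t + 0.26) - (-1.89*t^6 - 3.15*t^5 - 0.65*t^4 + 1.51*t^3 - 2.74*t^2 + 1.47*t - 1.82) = -0.65*t^6 + 4.98*t^5 + 7.15*t^4 - 2.83*t^3 + 4.77*t^2 - 1.87*t + 2.08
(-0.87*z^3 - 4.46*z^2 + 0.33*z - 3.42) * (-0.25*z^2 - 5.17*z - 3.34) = 0.2175*z^5 + 5.6129*z^4 + 25.8815*z^3 + 14.0453*z^2 + 16.5792*z + 11.4228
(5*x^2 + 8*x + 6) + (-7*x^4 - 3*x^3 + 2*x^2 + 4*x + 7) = -7*x^4 - 3*x^3 + 7*x^2 + 12*x + 13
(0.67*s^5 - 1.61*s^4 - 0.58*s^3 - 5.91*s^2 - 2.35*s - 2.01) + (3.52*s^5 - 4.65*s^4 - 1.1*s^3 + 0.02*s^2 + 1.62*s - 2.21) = 4.19*s^5 - 6.26*s^4 - 1.68*s^3 - 5.89*s^2 - 0.73*s - 4.22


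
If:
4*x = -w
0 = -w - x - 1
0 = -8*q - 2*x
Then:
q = -1/12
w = -4/3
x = 1/3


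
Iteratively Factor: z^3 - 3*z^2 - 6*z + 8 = (z - 1)*(z^2 - 2*z - 8) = (z - 1)*(z + 2)*(z - 4)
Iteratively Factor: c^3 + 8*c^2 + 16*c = (c + 4)*(c^2 + 4*c) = (c + 4)^2*(c)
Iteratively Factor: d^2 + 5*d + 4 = (d + 1)*(d + 4)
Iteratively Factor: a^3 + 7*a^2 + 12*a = (a + 3)*(a^2 + 4*a) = a*(a + 3)*(a + 4)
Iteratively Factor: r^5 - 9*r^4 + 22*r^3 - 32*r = (r - 4)*(r^4 - 5*r^3 + 2*r^2 + 8*r) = (r - 4)^2*(r^3 - r^2 - 2*r) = (r - 4)^2*(r + 1)*(r^2 - 2*r) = (r - 4)^2*(r - 2)*(r + 1)*(r)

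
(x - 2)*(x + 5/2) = x^2 + x/2 - 5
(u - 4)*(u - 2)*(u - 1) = u^3 - 7*u^2 + 14*u - 8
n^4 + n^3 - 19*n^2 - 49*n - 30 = (n - 5)*(n + 1)*(n + 2)*(n + 3)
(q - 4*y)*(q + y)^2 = q^3 - 2*q^2*y - 7*q*y^2 - 4*y^3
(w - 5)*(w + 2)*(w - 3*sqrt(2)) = w^3 - 3*sqrt(2)*w^2 - 3*w^2 - 10*w + 9*sqrt(2)*w + 30*sqrt(2)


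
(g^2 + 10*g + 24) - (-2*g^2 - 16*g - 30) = 3*g^2 + 26*g + 54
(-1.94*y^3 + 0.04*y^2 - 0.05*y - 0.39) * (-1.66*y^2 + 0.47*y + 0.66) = 3.2204*y^5 - 0.9782*y^4 - 1.1786*y^3 + 0.6503*y^2 - 0.2163*y - 0.2574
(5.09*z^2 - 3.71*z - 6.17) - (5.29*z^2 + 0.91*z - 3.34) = -0.2*z^2 - 4.62*z - 2.83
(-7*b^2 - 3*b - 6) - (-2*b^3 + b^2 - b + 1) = 2*b^3 - 8*b^2 - 2*b - 7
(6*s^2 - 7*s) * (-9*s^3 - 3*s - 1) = -54*s^5 + 63*s^4 - 18*s^3 + 15*s^2 + 7*s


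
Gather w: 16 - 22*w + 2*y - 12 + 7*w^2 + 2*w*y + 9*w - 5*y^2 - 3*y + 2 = 7*w^2 + w*(2*y - 13) - 5*y^2 - y + 6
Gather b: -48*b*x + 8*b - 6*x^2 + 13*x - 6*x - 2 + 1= b*(8 - 48*x) - 6*x^2 + 7*x - 1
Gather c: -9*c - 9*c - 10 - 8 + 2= -18*c - 16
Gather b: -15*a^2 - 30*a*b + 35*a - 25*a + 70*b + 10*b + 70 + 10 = -15*a^2 + 10*a + b*(80 - 30*a) + 80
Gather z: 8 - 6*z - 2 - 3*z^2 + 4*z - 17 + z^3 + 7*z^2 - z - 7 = z^3 + 4*z^2 - 3*z - 18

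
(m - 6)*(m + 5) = m^2 - m - 30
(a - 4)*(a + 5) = a^2 + a - 20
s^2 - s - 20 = (s - 5)*(s + 4)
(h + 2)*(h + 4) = h^2 + 6*h + 8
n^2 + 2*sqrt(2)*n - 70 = (n - 5*sqrt(2))*(n + 7*sqrt(2))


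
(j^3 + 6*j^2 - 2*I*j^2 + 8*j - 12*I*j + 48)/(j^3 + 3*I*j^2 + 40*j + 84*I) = (j^2 + j*(6 - 4*I) - 24*I)/(j^2 + I*j + 42)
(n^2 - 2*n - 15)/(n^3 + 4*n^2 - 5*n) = (n^2 - 2*n - 15)/(n*(n^2 + 4*n - 5))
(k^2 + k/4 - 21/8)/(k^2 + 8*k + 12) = (k^2 + k/4 - 21/8)/(k^2 + 8*k + 12)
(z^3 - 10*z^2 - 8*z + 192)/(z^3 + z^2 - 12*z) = (z^2 - 14*z + 48)/(z*(z - 3))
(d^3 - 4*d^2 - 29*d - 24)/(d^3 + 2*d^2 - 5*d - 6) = (d - 8)/(d - 2)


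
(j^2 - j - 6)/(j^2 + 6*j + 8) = (j - 3)/(j + 4)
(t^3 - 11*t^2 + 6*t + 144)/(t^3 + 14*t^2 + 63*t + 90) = (t^2 - 14*t + 48)/(t^2 + 11*t + 30)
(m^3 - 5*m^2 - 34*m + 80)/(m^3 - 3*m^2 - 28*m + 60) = (m - 8)/(m - 6)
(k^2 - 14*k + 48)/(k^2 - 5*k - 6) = (k - 8)/(k + 1)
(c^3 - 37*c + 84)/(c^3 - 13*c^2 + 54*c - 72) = (c + 7)/(c - 6)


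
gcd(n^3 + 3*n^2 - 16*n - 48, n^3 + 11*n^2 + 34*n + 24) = n + 4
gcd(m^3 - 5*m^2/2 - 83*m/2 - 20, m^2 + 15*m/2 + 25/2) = m + 5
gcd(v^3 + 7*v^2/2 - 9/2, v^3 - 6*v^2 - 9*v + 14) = v - 1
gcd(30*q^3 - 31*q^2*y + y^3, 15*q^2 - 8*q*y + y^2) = -5*q + y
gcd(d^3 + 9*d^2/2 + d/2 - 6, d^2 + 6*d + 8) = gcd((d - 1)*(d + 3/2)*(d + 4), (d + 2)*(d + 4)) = d + 4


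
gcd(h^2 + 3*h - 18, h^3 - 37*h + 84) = h - 3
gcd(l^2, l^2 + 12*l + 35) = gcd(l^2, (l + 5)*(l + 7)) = 1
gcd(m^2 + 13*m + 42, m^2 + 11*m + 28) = m + 7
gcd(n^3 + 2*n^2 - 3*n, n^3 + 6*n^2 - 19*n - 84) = n + 3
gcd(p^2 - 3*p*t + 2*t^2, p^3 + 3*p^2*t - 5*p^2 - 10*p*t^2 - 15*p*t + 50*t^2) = p - 2*t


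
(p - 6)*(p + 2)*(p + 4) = p^3 - 28*p - 48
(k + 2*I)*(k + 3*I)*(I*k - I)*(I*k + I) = -k^4 - 5*I*k^3 + 7*k^2 + 5*I*k - 6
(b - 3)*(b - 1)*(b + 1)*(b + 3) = b^4 - 10*b^2 + 9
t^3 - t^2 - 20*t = t*(t - 5)*(t + 4)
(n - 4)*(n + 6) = n^2 + 2*n - 24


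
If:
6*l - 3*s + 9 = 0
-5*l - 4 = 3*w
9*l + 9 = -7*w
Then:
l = -1/8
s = 11/4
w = -9/8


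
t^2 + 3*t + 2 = (t + 1)*(t + 2)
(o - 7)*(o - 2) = o^2 - 9*o + 14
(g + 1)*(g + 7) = g^2 + 8*g + 7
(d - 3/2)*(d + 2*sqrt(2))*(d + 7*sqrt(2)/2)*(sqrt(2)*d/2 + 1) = sqrt(2)*d^4/2 - 3*sqrt(2)*d^3/4 + 13*d^3/2 - 39*d^2/4 + 25*sqrt(2)*d^2/2 - 75*sqrt(2)*d/4 + 14*d - 21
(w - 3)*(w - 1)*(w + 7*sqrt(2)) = w^3 - 4*w^2 + 7*sqrt(2)*w^2 - 28*sqrt(2)*w + 3*w + 21*sqrt(2)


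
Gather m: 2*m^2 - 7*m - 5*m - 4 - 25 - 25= 2*m^2 - 12*m - 54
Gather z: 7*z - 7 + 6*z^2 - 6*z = 6*z^2 + z - 7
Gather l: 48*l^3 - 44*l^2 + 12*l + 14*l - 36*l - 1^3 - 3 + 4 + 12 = 48*l^3 - 44*l^2 - 10*l + 12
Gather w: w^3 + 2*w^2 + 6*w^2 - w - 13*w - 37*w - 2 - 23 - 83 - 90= w^3 + 8*w^2 - 51*w - 198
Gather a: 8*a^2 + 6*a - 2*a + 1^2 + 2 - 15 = 8*a^2 + 4*a - 12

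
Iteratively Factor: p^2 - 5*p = (p)*(p - 5)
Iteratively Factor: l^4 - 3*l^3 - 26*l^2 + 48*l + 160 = (l + 4)*(l^3 - 7*l^2 + 2*l + 40) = (l - 5)*(l + 4)*(l^2 - 2*l - 8) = (l - 5)*(l - 4)*(l + 4)*(l + 2)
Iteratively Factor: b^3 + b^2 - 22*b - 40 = (b + 2)*(b^2 - b - 20) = (b - 5)*(b + 2)*(b + 4)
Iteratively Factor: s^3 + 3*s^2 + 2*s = (s)*(s^2 + 3*s + 2) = s*(s + 1)*(s + 2)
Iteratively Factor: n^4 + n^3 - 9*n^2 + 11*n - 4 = (n - 1)*(n^3 + 2*n^2 - 7*n + 4) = (n - 1)^2*(n^2 + 3*n - 4) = (n - 1)^2*(n + 4)*(n - 1)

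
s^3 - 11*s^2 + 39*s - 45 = (s - 5)*(s - 3)^2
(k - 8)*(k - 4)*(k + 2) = k^3 - 10*k^2 + 8*k + 64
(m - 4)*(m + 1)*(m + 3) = m^3 - 13*m - 12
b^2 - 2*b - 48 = (b - 8)*(b + 6)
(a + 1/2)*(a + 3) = a^2 + 7*a/2 + 3/2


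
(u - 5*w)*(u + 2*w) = u^2 - 3*u*w - 10*w^2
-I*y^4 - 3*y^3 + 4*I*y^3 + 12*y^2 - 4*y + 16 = (y - 4)*(y - 2*I)^2*(-I*y + 1)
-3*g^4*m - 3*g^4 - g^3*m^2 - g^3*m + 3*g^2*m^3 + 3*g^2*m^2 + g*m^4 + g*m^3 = (-g + m)*(g + m)*(3*g + m)*(g*m + g)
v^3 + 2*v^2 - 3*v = v*(v - 1)*(v + 3)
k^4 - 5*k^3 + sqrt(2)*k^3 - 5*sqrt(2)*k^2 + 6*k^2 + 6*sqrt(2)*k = k*(k - 3)*(k - 2)*(k + sqrt(2))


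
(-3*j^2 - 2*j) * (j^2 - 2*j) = -3*j^4 + 4*j^3 + 4*j^2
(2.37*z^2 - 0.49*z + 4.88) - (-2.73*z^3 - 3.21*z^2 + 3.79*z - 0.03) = 2.73*z^3 + 5.58*z^2 - 4.28*z + 4.91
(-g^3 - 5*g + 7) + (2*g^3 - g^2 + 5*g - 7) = g^3 - g^2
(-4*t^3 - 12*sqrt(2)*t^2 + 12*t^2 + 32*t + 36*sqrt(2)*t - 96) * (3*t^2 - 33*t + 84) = -12*t^5 - 36*sqrt(2)*t^4 + 168*t^4 - 636*t^3 + 504*sqrt(2)*t^3 - 2196*sqrt(2)*t^2 - 336*t^2 + 3024*sqrt(2)*t + 5856*t - 8064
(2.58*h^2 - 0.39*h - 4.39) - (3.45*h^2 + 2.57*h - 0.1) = -0.87*h^2 - 2.96*h - 4.29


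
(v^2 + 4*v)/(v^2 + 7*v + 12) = v/(v + 3)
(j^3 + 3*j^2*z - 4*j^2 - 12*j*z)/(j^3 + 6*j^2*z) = (j^2 + 3*j*z - 4*j - 12*z)/(j*(j + 6*z))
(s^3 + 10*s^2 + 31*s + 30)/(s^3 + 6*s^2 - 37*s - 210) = (s^2 + 5*s + 6)/(s^2 + s - 42)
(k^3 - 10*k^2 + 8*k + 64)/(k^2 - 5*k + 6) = (k^3 - 10*k^2 + 8*k + 64)/(k^2 - 5*k + 6)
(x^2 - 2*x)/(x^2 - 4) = x/(x + 2)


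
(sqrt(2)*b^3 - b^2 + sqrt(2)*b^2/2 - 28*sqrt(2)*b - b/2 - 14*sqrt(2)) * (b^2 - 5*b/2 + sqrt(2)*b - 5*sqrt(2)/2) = sqrt(2)*b^5 - 2*sqrt(2)*b^4 + b^4 - 121*sqrt(2)*b^3/4 - 2*b^3 - 229*b^2/4 + 58*sqrt(2)*b^2 + 145*sqrt(2)*b/4 + 112*b + 70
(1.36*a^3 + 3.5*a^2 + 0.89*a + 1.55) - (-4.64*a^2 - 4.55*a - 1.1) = 1.36*a^3 + 8.14*a^2 + 5.44*a + 2.65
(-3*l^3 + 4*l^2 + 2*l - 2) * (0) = 0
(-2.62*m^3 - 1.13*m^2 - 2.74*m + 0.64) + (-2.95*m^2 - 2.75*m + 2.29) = -2.62*m^3 - 4.08*m^2 - 5.49*m + 2.93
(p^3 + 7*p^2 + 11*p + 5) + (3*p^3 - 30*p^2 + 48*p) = 4*p^3 - 23*p^2 + 59*p + 5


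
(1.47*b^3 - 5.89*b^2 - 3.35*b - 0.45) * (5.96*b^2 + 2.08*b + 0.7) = 8.7612*b^5 - 32.0468*b^4 - 31.1882*b^3 - 13.773*b^2 - 3.281*b - 0.315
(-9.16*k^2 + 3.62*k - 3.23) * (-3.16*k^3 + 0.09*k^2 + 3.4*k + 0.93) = 28.9456*k^5 - 12.2636*k^4 - 20.6114*k^3 + 3.4985*k^2 - 7.6154*k - 3.0039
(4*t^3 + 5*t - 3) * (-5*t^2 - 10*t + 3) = -20*t^5 - 40*t^4 - 13*t^3 - 35*t^2 + 45*t - 9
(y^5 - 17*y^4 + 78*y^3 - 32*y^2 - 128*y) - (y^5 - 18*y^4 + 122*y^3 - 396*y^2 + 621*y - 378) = y^4 - 44*y^3 + 364*y^2 - 749*y + 378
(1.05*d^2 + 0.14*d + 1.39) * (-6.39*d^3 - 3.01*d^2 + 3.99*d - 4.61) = -6.7095*d^5 - 4.0551*d^4 - 5.114*d^3 - 8.4658*d^2 + 4.9007*d - 6.4079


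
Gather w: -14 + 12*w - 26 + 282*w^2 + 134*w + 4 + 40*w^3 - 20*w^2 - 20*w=40*w^3 + 262*w^2 + 126*w - 36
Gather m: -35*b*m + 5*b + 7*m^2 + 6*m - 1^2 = 5*b + 7*m^2 + m*(6 - 35*b) - 1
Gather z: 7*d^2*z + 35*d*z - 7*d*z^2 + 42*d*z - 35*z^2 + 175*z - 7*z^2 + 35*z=z^2*(-7*d - 42) + z*(7*d^2 + 77*d + 210)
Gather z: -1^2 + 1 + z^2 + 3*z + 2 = z^2 + 3*z + 2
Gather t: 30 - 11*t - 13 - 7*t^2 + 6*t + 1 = -7*t^2 - 5*t + 18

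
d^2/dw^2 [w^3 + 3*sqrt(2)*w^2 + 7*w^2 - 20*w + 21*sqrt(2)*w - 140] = 6*w + 6*sqrt(2) + 14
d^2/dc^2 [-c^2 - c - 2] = -2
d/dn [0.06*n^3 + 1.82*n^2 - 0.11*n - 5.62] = 0.18*n^2 + 3.64*n - 0.11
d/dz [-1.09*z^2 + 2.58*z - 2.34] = 2.58 - 2.18*z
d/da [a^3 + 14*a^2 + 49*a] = 3*a^2 + 28*a + 49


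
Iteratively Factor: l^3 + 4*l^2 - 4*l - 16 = (l + 2)*(l^2 + 2*l - 8) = (l - 2)*(l + 2)*(l + 4)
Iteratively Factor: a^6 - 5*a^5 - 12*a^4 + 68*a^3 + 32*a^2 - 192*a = (a - 4)*(a^5 - a^4 - 16*a^3 + 4*a^2 + 48*a) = a*(a - 4)*(a^4 - a^3 - 16*a^2 + 4*a + 48) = a*(a - 4)*(a + 2)*(a^3 - 3*a^2 - 10*a + 24) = a*(a - 4)*(a + 2)*(a + 3)*(a^2 - 6*a + 8) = a*(a - 4)^2*(a + 2)*(a + 3)*(a - 2)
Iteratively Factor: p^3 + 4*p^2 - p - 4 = (p - 1)*(p^2 + 5*p + 4) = (p - 1)*(p + 4)*(p + 1)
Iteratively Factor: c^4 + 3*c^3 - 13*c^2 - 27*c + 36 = (c - 1)*(c^3 + 4*c^2 - 9*c - 36) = (c - 3)*(c - 1)*(c^2 + 7*c + 12) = (c - 3)*(c - 1)*(c + 4)*(c + 3)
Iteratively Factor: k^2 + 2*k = (k)*(k + 2)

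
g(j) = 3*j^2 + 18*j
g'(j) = 6*j + 18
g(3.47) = 98.58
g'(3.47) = 38.82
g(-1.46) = -19.89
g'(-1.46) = 9.24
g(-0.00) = 0.00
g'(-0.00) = 18.00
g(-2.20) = -25.08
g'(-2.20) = 4.80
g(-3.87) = -24.73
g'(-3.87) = -5.22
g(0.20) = 3.72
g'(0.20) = 19.20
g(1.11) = 23.68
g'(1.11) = 24.66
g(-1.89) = -23.30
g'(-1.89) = 6.66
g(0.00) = 0.00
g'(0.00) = 18.00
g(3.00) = 81.00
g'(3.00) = 36.00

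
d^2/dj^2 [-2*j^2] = -4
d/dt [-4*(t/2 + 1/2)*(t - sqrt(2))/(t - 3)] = 2*(-t^2 + 6*t - 4*sqrt(2) + 3)/(t^2 - 6*t + 9)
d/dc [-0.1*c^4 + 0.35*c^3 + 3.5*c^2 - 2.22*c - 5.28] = -0.4*c^3 + 1.05*c^2 + 7.0*c - 2.22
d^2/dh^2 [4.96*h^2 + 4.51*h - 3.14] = 9.92000000000000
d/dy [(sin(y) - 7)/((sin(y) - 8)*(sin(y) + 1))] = (14*sin(y) + cos(y)^2 - 58)*cos(y)/((sin(y) - 8)^2*(sin(y) + 1)^2)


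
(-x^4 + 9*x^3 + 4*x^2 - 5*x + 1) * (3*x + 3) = -3*x^5 + 24*x^4 + 39*x^3 - 3*x^2 - 12*x + 3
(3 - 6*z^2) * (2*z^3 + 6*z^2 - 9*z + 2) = -12*z^5 - 36*z^4 + 60*z^3 + 6*z^2 - 27*z + 6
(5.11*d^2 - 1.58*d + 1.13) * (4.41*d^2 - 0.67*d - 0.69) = 22.5351*d^4 - 10.3915*d^3 + 2.516*d^2 + 0.3331*d - 0.7797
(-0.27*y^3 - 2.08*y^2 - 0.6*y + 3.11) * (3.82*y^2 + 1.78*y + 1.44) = -1.0314*y^5 - 8.4262*y^4 - 6.3832*y^3 + 7.817*y^2 + 4.6718*y + 4.4784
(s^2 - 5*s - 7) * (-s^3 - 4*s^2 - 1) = -s^5 + s^4 + 27*s^3 + 27*s^2 + 5*s + 7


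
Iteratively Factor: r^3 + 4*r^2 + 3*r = (r + 1)*(r^2 + 3*r) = r*(r + 1)*(r + 3)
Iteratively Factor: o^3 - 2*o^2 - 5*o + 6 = (o - 1)*(o^2 - o - 6) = (o - 1)*(o + 2)*(o - 3)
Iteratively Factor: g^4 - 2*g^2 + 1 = (g - 1)*(g^3 + g^2 - g - 1) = (g - 1)^2*(g^2 + 2*g + 1) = (g - 1)^2*(g + 1)*(g + 1)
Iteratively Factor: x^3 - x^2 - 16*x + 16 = (x + 4)*(x^2 - 5*x + 4) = (x - 1)*(x + 4)*(x - 4)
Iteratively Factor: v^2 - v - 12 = (v - 4)*(v + 3)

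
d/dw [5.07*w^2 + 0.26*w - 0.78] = 10.14*w + 0.26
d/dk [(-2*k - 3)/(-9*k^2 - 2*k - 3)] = 18*k*(-k - 3)/(81*k^4 + 36*k^3 + 58*k^2 + 12*k + 9)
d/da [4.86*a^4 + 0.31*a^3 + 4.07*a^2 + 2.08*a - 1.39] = 19.44*a^3 + 0.93*a^2 + 8.14*a + 2.08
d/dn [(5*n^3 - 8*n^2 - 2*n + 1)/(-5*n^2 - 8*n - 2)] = (-25*n^4 - 80*n^3 + 24*n^2 + 42*n + 12)/(25*n^4 + 80*n^3 + 84*n^2 + 32*n + 4)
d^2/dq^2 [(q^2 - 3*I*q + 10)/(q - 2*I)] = 24/(q^3 - 6*I*q^2 - 12*q + 8*I)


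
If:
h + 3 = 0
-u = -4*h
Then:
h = -3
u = -12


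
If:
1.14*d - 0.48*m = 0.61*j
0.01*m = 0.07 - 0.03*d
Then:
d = 2.33333333333333 - 0.333333333333333*m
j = 4.36065573770492 - 1.40983606557377*m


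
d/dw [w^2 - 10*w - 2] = 2*w - 10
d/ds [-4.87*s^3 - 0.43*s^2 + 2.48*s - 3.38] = -14.61*s^2 - 0.86*s + 2.48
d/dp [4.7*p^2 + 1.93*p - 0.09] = 9.4*p + 1.93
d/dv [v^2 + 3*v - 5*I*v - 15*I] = 2*v + 3 - 5*I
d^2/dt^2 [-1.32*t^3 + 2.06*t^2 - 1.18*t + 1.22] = 4.12 - 7.92*t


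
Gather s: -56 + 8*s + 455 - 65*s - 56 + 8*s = 343 - 49*s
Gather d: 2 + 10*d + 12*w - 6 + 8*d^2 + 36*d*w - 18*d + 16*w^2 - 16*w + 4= 8*d^2 + d*(36*w - 8) + 16*w^2 - 4*w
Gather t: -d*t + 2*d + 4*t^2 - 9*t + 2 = 2*d + 4*t^2 + t*(-d - 9) + 2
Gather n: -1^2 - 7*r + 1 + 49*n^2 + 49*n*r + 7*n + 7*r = 49*n^2 + n*(49*r + 7)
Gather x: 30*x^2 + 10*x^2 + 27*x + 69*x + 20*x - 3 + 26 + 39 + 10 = 40*x^2 + 116*x + 72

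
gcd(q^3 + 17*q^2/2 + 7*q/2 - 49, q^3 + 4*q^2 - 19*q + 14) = q^2 + 5*q - 14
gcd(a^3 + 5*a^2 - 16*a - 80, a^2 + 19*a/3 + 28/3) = a + 4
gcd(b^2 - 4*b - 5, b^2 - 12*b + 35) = b - 5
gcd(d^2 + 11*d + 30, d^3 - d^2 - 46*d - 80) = d + 5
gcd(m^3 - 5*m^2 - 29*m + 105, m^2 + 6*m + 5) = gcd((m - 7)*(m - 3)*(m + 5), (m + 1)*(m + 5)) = m + 5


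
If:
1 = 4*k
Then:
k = 1/4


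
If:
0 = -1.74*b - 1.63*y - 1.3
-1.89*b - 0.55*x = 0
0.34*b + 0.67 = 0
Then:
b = -1.97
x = 6.77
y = 1.31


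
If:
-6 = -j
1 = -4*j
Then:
No Solution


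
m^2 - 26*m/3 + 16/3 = (m - 8)*(m - 2/3)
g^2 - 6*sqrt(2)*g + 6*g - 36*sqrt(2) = (g + 6)*(g - 6*sqrt(2))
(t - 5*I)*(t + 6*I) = t^2 + I*t + 30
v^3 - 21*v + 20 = (v - 4)*(v - 1)*(v + 5)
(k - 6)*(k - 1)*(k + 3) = k^3 - 4*k^2 - 15*k + 18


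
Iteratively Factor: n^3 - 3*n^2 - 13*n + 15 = (n - 1)*(n^2 - 2*n - 15) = (n - 1)*(n + 3)*(n - 5)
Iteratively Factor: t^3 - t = (t - 1)*(t^2 + t) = (t - 1)*(t + 1)*(t)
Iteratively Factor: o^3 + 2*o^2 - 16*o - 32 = (o - 4)*(o^2 + 6*o + 8) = (o - 4)*(o + 2)*(o + 4)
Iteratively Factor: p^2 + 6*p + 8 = (p + 2)*(p + 4)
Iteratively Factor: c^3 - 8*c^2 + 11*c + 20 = (c - 5)*(c^2 - 3*c - 4) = (c - 5)*(c - 4)*(c + 1)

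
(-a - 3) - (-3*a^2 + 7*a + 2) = 3*a^2 - 8*a - 5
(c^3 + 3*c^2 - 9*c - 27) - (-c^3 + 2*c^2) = 2*c^3 + c^2 - 9*c - 27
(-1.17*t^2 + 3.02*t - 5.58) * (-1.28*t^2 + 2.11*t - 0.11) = 1.4976*t^4 - 6.3343*t^3 + 13.6433*t^2 - 12.106*t + 0.6138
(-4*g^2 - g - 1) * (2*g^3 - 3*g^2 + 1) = -8*g^5 + 10*g^4 + g^3 - g^2 - g - 1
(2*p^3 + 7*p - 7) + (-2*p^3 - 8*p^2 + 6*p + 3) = -8*p^2 + 13*p - 4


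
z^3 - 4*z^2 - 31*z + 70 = (z - 7)*(z - 2)*(z + 5)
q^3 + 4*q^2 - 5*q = q*(q - 1)*(q + 5)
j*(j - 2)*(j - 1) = j^3 - 3*j^2 + 2*j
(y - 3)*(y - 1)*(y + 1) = y^3 - 3*y^2 - y + 3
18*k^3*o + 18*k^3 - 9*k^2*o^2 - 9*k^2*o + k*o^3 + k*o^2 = (-6*k + o)*(-3*k + o)*(k*o + k)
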